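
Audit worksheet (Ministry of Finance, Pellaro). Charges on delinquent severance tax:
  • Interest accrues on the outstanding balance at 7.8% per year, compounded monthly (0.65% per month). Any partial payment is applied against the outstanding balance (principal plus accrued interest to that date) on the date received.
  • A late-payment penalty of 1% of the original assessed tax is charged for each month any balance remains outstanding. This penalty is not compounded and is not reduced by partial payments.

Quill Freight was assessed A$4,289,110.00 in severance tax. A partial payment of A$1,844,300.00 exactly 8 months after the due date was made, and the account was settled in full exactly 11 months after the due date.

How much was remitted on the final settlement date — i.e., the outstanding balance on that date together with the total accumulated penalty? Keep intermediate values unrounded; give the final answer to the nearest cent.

Balance at month 8: A$4,289,110.0000 × (1 + 0.0065)^8 = A$4,517,284.2381…
After A$1,844,300.00 payment: A$4,517,284.2381… − A$1,844,300.00 = A$2,672,984.2381…
Balance at month 11: A$2,672,984.2381… × (1 + 0.0065)^3 = A$2,725,446.9656…
Penalty: 11 × 1% × A$4,289,110.00 = A$471,802.10
Final settlement = outstanding balance + penalty = A$2,725,446.9656… + A$471,802.10 = A$3,197,249.07

A$3,197,249.07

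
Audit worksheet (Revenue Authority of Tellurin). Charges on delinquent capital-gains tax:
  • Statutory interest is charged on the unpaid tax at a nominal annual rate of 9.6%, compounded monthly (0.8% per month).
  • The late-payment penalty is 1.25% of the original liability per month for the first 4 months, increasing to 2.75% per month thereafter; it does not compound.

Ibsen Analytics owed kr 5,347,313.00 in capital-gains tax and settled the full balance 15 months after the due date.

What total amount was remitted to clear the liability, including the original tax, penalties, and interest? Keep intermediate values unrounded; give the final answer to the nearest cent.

Penalty, months 1–4: 4 × 1.25% × kr 5,347,313.00 = kr 267,365.65
Penalty, months 5–15: 11 × 2.75% × kr 5,347,313.00 = kr 1,617,562.18…
Interest: kr 5,347,313.00 × ((1 + 0.008)^15 − 1) = kr 5,347,313.00 × 0.1269587… = kr 678,887.6437…
Total = kr 5,347,313.00 + kr 1,884,927.8325 + kr 678,887.6437… = kr 7,911,128.48

kr 7,911,128.48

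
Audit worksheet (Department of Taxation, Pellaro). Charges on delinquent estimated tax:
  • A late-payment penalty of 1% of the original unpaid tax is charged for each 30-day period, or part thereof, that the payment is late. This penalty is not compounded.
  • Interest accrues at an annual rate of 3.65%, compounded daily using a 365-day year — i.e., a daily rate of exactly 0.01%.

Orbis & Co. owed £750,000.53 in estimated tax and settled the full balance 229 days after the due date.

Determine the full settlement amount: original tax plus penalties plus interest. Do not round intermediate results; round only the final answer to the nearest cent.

Penalty periods: ⌈229/30⌉ = 8; penalty = 8 × 1% × £750,000.53 = £60,000.04…
Interest: £750,000.53 × ((1 + 0.0001)^229 − 1) = £750,000.53 × 0.02316305… = £17,372.2972…
Total = £750,000.53 + £60,000.0424 + £17,372.2972… = £827,372.87

£827,372.87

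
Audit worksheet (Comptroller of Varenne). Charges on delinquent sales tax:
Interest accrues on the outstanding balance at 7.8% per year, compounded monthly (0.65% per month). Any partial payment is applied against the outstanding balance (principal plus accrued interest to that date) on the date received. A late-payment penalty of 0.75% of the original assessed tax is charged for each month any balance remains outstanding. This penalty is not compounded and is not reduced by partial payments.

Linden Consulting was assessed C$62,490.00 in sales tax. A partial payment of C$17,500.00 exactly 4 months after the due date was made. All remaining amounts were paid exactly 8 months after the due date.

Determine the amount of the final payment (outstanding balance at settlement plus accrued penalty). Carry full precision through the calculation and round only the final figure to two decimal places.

C$51,604.32

Balance at month 4: C$62,490.0000 × (1 + 0.0065)^4 = C$64,130.6500…
After C$17,500.00 payment: C$64,130.6500… − C$17,500.00 = C$46,630.6500…
Balance at month 8: C$46,630.6500… × (1 + 0.0065)^4 = C$47,854.9190…
Penalty: 8 × 0.75% × C$62,490.00 = C$3,749.40
Final settlement = outstanding balance + penalty = C$47,854.9190… + C$3,749.40 = C$51,604.32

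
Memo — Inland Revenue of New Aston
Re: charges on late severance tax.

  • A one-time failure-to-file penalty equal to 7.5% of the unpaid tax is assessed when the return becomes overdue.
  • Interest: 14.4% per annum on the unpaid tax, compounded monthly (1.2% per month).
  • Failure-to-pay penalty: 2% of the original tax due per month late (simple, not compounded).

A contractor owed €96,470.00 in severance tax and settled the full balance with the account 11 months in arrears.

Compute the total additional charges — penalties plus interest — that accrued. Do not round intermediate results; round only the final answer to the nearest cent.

Failure-to-file penalty: 7.5% × €96,470.00 = €7,235.25
Failure-to-pay penalty = 2% × €96,470.00 × 11 mo = €21,223.40
Interest: €96,470.00 × ((1 + 0.012)^11 − 1) = €96,470.00 × 0.1402121… = €13,526.2593…
Penalties + interest = €28,458.6500 + €13,526.2593… = €41,984.91

€41,984.91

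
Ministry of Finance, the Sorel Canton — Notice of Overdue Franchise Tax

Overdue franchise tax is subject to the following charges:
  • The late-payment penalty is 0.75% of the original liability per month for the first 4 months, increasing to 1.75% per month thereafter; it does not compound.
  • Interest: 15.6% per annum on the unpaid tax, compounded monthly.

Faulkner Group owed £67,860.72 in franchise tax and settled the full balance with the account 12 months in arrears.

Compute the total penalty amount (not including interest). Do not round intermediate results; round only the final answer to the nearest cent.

£11,536.32

Penalty, months 1–4: 4 × 0.75% × £67,860.72 = £2,035.82…
Penalty, months 5–12: 8 × 1.75% × £67,860.72 = £9,500.50…
Total penalty = £2,035.82… + £9,500.50… = £11,536.32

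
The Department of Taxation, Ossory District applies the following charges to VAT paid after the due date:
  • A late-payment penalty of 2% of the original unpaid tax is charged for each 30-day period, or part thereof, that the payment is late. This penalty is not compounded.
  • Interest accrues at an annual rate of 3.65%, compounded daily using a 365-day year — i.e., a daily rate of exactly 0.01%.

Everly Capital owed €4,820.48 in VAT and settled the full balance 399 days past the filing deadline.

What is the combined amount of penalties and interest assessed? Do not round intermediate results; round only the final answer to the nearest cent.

Penalty periods: ⌈399/30⌉ = 14; penalty = 14 × 2% × €4,820.48 = €1,349.73…
Interest: €4,820.48 × ((1 + 0.0001)^399 − 1) = €4,820.48 × 0.04070462… = €196.2158…
Penalties + interest = €1,349.7344 + €196.2158… = €1,545.95

€1,545.95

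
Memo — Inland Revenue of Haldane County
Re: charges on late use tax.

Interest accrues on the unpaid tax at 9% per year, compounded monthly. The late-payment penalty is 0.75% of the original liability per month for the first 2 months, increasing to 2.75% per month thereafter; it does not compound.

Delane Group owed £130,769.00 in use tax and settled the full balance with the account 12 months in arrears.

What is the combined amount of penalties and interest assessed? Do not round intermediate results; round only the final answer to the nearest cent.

Penalty, months 1–2: 2 × 0.75% × £130,769.00 = £1,961.54…
Penalty, months 3–12: 10 × 2.75% × £130,769.00 = £35,961.48…
Interest (9%/yr ÷ 12 = 0.75%/month): £130,769.00 × ((1 + 0.0075)^12 − 1) = £12,267.0342…
Penalties + interest = £37,923.0100 + £12,267.0342… = £50,190.04

£50,190.04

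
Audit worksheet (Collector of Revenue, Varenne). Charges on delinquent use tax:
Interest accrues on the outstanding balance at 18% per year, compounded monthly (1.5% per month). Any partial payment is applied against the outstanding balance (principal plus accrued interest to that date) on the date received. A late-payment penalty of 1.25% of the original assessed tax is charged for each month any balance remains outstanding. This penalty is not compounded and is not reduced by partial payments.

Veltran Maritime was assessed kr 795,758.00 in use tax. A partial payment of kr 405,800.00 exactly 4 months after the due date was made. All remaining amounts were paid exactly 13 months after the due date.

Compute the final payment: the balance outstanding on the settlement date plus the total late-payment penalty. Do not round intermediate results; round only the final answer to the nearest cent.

kr 631,017.09

Balance at month 4: kr 795,758.0000 × (1 + 0.015)^4 = kr 844,588.5363…
After kr 405,800.00 payment: kr 844,588.5363… − kr 405,800.00 = kr 438,788.5363…
Balance at month 13: kr 438,788.5363… × (1 + 0.015)^9 = kr 501,706.4137…
Penalty: 13 × 1.25% × kr 795,758.00 = kr 129,310.68…
Final settlement = outstanding balance + penalty = kr 501,706.4137… + kr 129,310.68… = kr 631,017.09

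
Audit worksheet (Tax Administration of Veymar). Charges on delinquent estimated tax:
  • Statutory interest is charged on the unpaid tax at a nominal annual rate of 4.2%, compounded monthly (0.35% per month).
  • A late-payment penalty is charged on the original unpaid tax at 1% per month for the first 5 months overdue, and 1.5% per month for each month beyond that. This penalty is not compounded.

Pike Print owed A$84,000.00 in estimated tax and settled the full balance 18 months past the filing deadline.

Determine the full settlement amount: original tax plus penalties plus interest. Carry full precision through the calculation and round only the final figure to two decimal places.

Penalty, months 1–5: 5 × 1% × A$84,000.00 = A$4,200.00
Penalty, months 6–18: 13 × 1.5% × A$84,000.00 = A$16,380.00
Interest: A$84,000.00 × ((1 + 0.0035)^18 − 1) = A$84,000.00 × 0.0649097… = A$5,452.4148…
Total = A$84,000.00 + A$20,580.0000 + A$5,452.4148… = A$110,032.41

A$110,032.41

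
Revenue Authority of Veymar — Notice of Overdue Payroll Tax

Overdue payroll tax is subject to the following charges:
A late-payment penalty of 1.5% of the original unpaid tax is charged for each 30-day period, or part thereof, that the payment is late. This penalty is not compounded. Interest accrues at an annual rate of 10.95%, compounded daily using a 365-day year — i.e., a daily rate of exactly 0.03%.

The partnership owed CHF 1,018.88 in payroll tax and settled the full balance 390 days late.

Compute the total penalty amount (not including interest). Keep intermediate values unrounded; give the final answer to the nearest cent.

Penalty periods: ⌈390/30⌉ = 13; penalty = 13 × 1.5% × CHF 1,018.88 = CHF 198.68…

CHF 198.68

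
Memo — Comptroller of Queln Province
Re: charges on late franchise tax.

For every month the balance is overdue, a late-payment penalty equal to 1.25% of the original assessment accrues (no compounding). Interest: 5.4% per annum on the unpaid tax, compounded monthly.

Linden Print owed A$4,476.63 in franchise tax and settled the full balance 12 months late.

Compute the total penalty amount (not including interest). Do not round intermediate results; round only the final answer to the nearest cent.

A$671.49

Late-payment penalty = 1.25% × A$4,476.63 × 12 mo = A$671.49…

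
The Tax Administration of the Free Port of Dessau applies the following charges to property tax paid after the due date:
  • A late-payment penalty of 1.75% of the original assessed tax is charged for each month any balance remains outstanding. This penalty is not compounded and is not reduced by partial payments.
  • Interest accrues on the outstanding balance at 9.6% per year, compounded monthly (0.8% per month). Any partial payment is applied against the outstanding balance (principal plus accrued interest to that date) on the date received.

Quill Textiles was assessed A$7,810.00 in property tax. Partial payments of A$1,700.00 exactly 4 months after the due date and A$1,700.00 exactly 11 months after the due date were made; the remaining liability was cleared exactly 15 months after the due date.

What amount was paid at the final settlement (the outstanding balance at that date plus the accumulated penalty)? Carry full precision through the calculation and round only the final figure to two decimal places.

A$7,240.89

Balance at month 4: A$7,810.0000 × (1 + 0.008)^4 = A$8,062.9351…
After A$1,700.00 payment: A$8,062.9351… − A$1,700.00 = A$6,362.9351…
Balance at month 11: A$6,362.9351… × (1 + 0.008)^7 = A$6,727.9262…
After A$1,700.00 payment: A$6,727.9262… − A$1,700.00 = A$5,027.9262…
Balance at month 15: A$5,027.9262… × (1 + 0.008)^4 = A$5,190.7608…
Penalty: 15 × 1.75% × A$7,810.00 = A$2,050.13…
Final settlement = outstanding balance + penalty = A$5,190.7608… + A$2,050.13… = A$7,240.89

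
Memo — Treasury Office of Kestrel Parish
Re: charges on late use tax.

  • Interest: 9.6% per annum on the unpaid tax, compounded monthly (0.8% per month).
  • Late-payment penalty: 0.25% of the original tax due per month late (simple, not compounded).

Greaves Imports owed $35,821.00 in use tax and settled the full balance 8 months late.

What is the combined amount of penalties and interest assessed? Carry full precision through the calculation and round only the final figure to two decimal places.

$3,074.19

Late-payment penalty = 0.25% × $35,821.00 × 8 mo = $716.42
Interest: $35,821.00 × ((1 + 0.008)^8 − 1) = $35,821.00 × 0.0658210… = $2,357.7726…
Penalties + interest = $716.4200 + $2,357.7726… = $3,074.19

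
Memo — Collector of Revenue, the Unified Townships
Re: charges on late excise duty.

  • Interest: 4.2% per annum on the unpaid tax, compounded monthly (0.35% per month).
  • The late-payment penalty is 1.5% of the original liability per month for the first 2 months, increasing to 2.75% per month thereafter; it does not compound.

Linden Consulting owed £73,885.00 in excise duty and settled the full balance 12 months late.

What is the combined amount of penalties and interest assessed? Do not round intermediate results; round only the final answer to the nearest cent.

£25,698.53

Penalty, months 1–2: 2 × 1.5% × £73,885.00 = £2,216.55
Penalty, months 3–12: 10 × 2.75% × £73,885.00 = £20,318.38…
Interest: £73,885.00 × ((1 + 0.0035)^12 − 1) = £73,885.00 × 0.0428180… = £3,163.6085…
Penalties + interest = £22,534.9250 + £3,163.6085… = £25,698.53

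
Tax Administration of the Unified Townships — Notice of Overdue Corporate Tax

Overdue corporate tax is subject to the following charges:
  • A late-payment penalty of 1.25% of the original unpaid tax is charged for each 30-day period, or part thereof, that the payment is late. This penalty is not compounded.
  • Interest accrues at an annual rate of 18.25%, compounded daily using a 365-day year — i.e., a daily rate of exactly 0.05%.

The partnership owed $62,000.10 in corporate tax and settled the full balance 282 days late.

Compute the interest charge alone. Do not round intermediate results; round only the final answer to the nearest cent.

Interest: $62,000.10 × ((1 + 0.0005)^282 − 1) = $62,000.10 × 0.15138407… = $9,385.8278…

$9,385.83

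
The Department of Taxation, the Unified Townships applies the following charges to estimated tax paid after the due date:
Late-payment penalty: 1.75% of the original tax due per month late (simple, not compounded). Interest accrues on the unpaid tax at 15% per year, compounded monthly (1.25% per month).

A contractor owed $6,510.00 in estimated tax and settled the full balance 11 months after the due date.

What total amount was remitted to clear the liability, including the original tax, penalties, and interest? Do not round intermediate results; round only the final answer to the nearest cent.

$8,716.40

Late-payment penalty: 11 × 1.75% × $6,510.00 = $1,253.18…
Interest: $6,510.00 × ((1 + 0.0125)^11 − 1) = $6,510.00 × 0.1464242… = $953.2216…
Total = $6,510.00 + $1,253.1750 + $953.2216… = $8,716.40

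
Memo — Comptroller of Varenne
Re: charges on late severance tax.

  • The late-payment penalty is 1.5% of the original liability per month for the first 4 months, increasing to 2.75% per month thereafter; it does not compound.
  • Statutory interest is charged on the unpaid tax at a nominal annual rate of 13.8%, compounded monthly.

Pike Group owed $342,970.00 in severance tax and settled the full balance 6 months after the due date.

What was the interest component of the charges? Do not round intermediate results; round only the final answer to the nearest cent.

Interest (13.8%/yr ÷ 12 = 1.15%/month): $342,970.00 × ((1 + 0.0115)^6 − 1) = $24,355.8194…

$24,355.82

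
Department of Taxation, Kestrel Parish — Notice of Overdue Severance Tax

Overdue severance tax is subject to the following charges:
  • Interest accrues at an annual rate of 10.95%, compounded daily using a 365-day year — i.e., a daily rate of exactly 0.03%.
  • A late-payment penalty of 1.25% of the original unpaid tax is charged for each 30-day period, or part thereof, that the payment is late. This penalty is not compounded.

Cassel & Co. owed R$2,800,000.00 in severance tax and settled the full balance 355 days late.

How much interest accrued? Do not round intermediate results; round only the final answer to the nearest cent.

Interest: R$2,800,000.00 × ((1 + 0.0003)^355 − 1) = R$2,800,000.00 × 0.11236016… = R$314,608.4477…

R$314,608.45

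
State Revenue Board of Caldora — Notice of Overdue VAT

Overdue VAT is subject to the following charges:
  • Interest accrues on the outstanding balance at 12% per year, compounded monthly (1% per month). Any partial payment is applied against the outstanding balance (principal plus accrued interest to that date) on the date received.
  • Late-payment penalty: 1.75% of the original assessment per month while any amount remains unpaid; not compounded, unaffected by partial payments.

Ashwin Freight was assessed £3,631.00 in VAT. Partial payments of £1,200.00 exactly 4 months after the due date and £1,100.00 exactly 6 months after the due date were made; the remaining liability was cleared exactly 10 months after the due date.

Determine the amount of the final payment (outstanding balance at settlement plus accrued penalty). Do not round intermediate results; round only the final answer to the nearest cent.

£2,227.82

Balance at month 4: £3,631.0000 × (1 + 0.01)^4 = £3,778.4332…
After £1,200.00 payment: £3,778.4332… − £1,200.00 = £2,578.4332…
Balance at month 6: £2,578.4332… × (1 + 0.01)^2 = £2,630.2597…
After £1,100.00 payment: £2,630.2597… − £1,100.00 = £1,530.2597…
Balance at month 10: £1,530.2597… × (1 + 0.01)^4 = £1,592.3943…
Penalty: 10 × 1.75% × £3,631.00 = £635.43…
Final settlement = outstanding balance + penalty = £1,592.3943… + £635.43… = £2,227.82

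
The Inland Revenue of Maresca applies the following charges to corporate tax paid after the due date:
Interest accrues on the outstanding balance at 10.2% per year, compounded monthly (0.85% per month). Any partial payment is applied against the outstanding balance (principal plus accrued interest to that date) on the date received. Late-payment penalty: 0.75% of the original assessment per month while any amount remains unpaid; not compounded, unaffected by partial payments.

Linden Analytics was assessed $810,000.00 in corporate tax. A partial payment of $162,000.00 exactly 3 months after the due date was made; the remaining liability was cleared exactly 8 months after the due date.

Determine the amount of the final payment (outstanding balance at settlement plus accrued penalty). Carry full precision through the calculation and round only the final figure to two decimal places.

$746,343.74

Balance at month 3: $810,000.0000 × (1 + 0.0085)^3 = $830,831.0649…
After $162,000.00 payment: $830,831.0649… − $162,000.00 = $668,831.0649…
Balance at month 8: $668,831.0649… × (1 + 0.0085)^5 = $697,743.7406…
Penalty: 8 × 0.75% × $810,000.00 = $48,600.00
Final settlement = outstanding balance + penalty = $697,743.7406… + $48,600.00 = $746,343.74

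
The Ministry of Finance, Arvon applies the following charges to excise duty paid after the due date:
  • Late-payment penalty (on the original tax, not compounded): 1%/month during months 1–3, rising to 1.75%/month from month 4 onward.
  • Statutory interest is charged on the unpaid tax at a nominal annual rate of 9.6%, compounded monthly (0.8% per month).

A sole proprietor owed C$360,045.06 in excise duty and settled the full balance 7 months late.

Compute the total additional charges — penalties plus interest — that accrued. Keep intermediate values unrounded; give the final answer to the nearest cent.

C$56,657.43

Penalty, months 1–3: 3 × 1% × C$360,045.06 = C$10,801.35…
Penalty, months 4–7: 4 × 1.75% × C$360,045.06 = C$25,203.15…
Interest: C$360,045.06 × ((1 + 0.008)^7 − 1) = C$360,045.06 × 0.0573621… = C$20,652.9278…
Penalties + interest = C$36,004.5060 + C$20,652.9278… = C$56,657.43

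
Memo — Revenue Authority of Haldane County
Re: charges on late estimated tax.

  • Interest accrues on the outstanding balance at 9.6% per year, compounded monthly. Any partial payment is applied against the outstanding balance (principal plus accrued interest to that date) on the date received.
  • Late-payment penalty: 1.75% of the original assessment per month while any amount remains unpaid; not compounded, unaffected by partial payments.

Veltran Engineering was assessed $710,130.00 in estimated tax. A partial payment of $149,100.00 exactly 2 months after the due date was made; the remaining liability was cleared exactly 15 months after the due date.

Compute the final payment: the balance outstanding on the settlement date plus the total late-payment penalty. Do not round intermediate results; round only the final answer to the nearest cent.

$821,323.29

Monthly rate = 9.6% ÷ 12 = 0.8%
Balance at month 2: $710,130.0000 × (1 + 0.008)^2 = $721,537.5283…
After $149,100.00 payment: $721,537.5283… − $149,100.00 = $572,437.5283…
Balance at month 15: $572,437.5283… × (1 + 0.008)^13 = $634,914.1634…
Penalty: 15 × 1.75% × $710,130.00 = $186,409.13…
Final settlement = outstanding balance + penalty = $634,914.1634… + $186,409.13… = $821,323.29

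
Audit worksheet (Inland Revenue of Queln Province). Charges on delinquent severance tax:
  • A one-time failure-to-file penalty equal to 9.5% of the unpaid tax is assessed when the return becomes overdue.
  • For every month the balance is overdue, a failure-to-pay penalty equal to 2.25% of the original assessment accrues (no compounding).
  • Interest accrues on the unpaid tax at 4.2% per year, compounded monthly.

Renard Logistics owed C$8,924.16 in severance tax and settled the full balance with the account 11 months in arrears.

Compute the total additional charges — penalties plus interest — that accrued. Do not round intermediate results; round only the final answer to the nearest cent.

C$3,406.18

Failure-to-file penalty: 9.5% × C$8,924.16 = C$847.80…
Failure-to-pay penalty: 11 × 2.25% × C$8,924.16 = C$2,208.73…
Interest (4.2%/yr ÷ 12 = 0.35%/month): C$8,924.16 × ((1 + 0.0035)^11 − 1) = C$349.6564…
Penalties + interest = C$3,056.5248 + C$349.6564… = C$3,406.18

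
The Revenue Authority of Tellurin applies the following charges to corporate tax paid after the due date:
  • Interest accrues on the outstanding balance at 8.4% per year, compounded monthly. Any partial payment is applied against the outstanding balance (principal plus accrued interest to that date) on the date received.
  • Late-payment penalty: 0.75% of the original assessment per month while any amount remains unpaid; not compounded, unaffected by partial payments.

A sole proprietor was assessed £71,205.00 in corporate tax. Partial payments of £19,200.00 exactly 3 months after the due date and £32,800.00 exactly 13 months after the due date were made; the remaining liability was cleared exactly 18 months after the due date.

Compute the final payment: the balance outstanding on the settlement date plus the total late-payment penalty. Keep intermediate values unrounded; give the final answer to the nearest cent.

Monthly rate = 8.4% ÷ 12 = 0.7%
Balance at month 3: £71,205.0000 × (1 + 0.007)^3 = £72,710.7966…
After £19,200.00 payment: £72,710.7966… − £19,200.00 = £53,510.7966…
Balance at month 13: £53,510.7966… × (1 + 0.007)^10 = £57,376.7733…
After £32,800.00 payment: £57,376.7733… − £32,800.00 = £24,576.7733…
Balance at month 18: £24,576.7733… × (1 + 0.007)^5 = £25,449.0876…
Penalty: 18 × 0.75% × £71,205.00 = £9,612.68…
Final settlement = outstanding balance + penalty = £25,449.0876… + £9,612.68… = £35,061.76

£35,061.76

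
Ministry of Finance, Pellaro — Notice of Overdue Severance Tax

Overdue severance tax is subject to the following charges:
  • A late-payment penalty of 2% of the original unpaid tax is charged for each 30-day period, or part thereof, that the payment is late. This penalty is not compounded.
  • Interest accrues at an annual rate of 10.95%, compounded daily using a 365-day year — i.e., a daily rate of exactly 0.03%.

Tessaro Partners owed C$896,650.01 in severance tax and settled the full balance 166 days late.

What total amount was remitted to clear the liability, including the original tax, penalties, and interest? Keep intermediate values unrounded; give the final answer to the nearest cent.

Penalty periods: ⌈166/30⌉ = 6; penalty = 6 × 2% × C$896,650.01 = C$107,598.00…
Interest: C$896,650.01 × ((1 + 0.0003)^166 − 1) = C$896,650.01 × 0.05105301… = C$45,776.6849…
Total = C$896,650.01 + C$107,598.0012 + C$45,776.6849… = C$1,050,024.70

C$1,050,024.70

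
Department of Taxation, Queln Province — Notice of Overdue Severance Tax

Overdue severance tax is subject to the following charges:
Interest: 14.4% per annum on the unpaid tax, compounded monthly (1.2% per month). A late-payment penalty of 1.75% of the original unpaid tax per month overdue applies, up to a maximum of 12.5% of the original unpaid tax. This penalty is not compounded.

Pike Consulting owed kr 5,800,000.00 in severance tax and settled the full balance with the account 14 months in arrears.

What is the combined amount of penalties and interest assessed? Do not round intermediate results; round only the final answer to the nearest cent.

kr 1,779,174.68

Penalty (uncapped): 14 × 1.75% × kr 5,800,000.00 = kr 1,421,000.00; cap = 12.5% × kr 5,800,000.00 = kr 725,000.00 → penalty = kr 725,000.00
Interest: kr 5,800,000.00 × ((1 + 0.012)^14 − 1) = kr 5,800,000.00 × 0.1817543… = kr 1,054,174.6847…
Penalties + interest = kr 725,000.0000 + kr 1,054,174.6847… = kr 1,779,174.68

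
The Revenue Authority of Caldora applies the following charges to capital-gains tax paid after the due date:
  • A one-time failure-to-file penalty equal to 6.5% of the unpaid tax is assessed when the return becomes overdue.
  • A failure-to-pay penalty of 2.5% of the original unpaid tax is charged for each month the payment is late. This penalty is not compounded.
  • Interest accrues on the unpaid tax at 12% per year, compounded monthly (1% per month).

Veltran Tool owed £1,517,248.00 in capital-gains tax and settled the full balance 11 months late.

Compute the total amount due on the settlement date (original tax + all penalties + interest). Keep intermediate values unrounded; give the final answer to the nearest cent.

Failure-to-file penalty: 6.5% × £1,517,248.00 = £98,621.12
Failure-to-pay penalty: 11 × 2.5% × £1,517,248.00 = £417,243.20
Interest: £1,517,248.00 × ((1 + 0.01)^11 − 1) = £1,517,248.00 × 0.1156683… = £175,497.5676…
Total = £1,517,248.00 + £515,864.3200 + £175,497.5676… = £2,208,609.89

£2,208,609.89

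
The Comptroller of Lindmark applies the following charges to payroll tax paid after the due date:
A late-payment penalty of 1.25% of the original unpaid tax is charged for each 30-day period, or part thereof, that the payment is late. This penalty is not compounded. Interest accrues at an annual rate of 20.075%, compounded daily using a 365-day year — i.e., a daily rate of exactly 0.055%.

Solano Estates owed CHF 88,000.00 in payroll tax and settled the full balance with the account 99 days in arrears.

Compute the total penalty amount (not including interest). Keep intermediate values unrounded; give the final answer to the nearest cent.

Penalty periods: ⌈99/30⌉ = 4; penalty = 4 × 1.25% × CHF 88,000.00 = CHF 4,400.00

CHF 4,400.00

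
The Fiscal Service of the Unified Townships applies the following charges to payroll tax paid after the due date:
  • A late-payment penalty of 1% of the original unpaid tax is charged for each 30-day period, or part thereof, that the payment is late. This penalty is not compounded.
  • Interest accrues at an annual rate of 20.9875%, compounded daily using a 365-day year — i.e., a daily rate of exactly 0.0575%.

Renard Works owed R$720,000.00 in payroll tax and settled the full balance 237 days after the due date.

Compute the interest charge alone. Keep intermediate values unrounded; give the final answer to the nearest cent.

Interest: R$720,000.00 × ((1 + 0.000575)^237 − 1) = R$720,000.00 × 0.14595212… = R$105,085.5253…

R$105,085.53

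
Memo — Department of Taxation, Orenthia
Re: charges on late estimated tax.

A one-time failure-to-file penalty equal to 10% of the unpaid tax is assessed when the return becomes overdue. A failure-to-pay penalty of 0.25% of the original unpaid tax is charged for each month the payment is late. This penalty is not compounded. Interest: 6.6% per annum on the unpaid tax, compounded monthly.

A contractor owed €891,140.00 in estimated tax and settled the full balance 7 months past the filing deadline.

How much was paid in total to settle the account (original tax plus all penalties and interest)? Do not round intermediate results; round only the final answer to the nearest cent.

Failure-to-file penalty: 10% × €891,140.00 = €89,114.00
Failure-to-pay penalty: 7 × 0.25% × €891,140.00 = €15,594.95
Interest (6.6%/yr ÷ 12 = 0.55%/month): €891,140.00 × ((1 + 0.0055)^7 − 1) = €34,880.2045…
Total = €891,140.00 + €104,708.9500 + €34,880.2045… = €1,030,729.15

€1,030,729.15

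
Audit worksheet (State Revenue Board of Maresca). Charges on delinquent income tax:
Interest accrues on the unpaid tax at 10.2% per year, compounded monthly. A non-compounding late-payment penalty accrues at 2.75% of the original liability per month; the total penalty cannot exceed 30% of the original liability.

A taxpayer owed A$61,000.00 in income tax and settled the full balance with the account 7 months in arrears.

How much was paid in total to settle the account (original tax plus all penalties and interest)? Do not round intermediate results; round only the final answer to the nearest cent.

A$76,465.87

Penalty: 7 × 2.75% × A$61,000.00 = A$11,742.50 (below the 30% cap of A$18,300.00)
Interest (10.2%/yr ÷ 12 = 0.85%/month): A$61,000.00 × ((1 + 0.0085)^7 − 1) = A$3,723.3746…
Total = A$61,000.00 + A$11,742.5000 + A$3,723.3746… = A$76,465.87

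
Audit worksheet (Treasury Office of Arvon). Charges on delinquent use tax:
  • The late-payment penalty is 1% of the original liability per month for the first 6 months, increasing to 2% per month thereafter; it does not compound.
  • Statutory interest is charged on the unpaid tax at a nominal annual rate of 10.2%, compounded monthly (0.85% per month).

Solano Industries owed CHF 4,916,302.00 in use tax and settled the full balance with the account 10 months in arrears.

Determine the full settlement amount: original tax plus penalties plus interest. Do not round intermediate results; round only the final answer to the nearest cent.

CHF 6,038,821.83

Penalty, months 1–6: 6 × 1% × CHF 4,916,302.00 = CHF 294,978.12
Penalty, months 7–10: 4 × 2% × CHF 4,916,302.00 = CHF 393,304.16
Interest: CHF 4,916,302.00 × ((1 + 0.0085)^10 − 1) = CHF 4,916,302.00 × 0.0883261… = CHF 434,237.5484…
Total = CHF 4,916,302.00 + CHF 688,282.2800 + CHF 434,237.5484… = CHF 6,038,821.83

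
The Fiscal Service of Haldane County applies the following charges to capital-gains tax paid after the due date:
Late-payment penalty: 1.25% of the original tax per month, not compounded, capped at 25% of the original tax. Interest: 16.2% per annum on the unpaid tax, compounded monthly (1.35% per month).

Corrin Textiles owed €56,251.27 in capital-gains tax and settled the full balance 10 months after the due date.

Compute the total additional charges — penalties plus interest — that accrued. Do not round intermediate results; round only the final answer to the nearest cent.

Penalty: 10 × 1.25% × €56,251.27 = €7,031.41… (below the 25% cap of €14,062.82…)
Interest: €56,251.27 × ((1 + 0.0135)^10 − 1) = €56,251.27 × 0.1435036… = €8,072.2589…
Penalties + interest = €7,031.4088… + €8,072.2589… = €15,103.67

€15,103.67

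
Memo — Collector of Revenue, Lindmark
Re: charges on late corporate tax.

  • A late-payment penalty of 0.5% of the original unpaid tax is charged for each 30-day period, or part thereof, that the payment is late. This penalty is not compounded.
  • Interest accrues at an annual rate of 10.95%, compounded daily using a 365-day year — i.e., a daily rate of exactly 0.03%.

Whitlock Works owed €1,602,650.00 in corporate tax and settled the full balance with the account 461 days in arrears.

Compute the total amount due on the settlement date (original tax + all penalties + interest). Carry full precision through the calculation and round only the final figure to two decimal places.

Penalty periods: ⌈461/30⌉ = 16; penalty = 16 × 0.5% × €1,602,650.00 = €128,212.00
Interest: €1,602,650.00 × ((1 + 0.0003)^461 − 1) = €1,602,650.00 × 0.14829618… = €237,666.8692…
Total = €1,602,650.00 + €128,212.0000 + €237,666.8692… = €1,968,528.87

€1,968,528.87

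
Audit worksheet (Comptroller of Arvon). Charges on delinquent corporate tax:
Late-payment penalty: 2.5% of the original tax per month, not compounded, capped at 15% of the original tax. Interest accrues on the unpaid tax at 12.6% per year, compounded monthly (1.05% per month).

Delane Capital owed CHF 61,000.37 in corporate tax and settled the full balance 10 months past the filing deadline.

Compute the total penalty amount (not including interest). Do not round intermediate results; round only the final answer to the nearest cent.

CHF 9,150.06

Penalty (uncapped): 10 × 2.5% × CHF 61,000.37 = CHF 15,250.09…; cap = 15% × CHF 61,000.37 = CHF 9,150.06… → penalty = CHF 9,150.06…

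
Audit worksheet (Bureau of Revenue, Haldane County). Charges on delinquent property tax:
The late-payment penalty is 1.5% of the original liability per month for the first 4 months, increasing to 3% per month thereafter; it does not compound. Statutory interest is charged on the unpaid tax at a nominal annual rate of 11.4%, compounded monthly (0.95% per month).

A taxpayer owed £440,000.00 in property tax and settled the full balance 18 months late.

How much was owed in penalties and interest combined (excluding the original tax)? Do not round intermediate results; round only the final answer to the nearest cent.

Penalty, months 1–4: 4 × 1.5% × £440,000.00 = £26,400.00
Penalty, months 5–18: 14 × 3% × £440,000.00 = £184,800.00
Interest: £440,000.00 × ((1 + 0.0095)^18 − 1) = £440,000.00 × 0.1855335… = £81,634.7262…
Penalties + interest = £211,200.0000 + £81,634.7262… = £292,834.73

£292,834.73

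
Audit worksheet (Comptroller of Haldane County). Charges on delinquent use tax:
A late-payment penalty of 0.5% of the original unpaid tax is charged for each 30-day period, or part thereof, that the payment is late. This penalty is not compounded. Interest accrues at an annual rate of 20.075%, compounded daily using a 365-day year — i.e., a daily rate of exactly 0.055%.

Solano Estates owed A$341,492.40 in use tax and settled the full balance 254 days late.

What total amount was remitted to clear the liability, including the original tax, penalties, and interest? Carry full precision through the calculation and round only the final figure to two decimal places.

A$408,044.01

Penalty periods: ⌈254/30⌉ = 9; penalty = 9 × 0.5% × A$341,492.40 = A$15,367.16…
Interest: A$341,492.40 × ((1 + 0.00055)^254 − 1) = A$341,492.40 × 0.14988461… = A$51,184.4546…
Total = A$341,492.40 + A$15,367.1580 + A$51,184.4546… = A$408,044.01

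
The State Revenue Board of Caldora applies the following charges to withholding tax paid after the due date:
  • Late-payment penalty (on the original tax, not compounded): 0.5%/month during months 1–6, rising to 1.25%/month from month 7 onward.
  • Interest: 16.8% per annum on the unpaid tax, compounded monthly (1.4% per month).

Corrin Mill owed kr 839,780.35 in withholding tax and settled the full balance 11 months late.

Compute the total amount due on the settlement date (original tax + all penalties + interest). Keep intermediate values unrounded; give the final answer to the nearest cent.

Penalty, months 1–6: 6 × 0.5% × kr 839,780.35 = kr 25,193.41…
Penalty, months 7–11: 5 × 1.25% × kr 839,780.35 = kr 52,486.27…
Interest: kr 839,780.35 × ((1 + 0.014)^11 − 1) = kr 839,780.35 × 0.1652457… = kr 138,770.0828…
Total = kr 839,780.35 + kr 77,679.6824… + kr 138,770.0828… = kr 1,056,230.12

kr 1,056,230.12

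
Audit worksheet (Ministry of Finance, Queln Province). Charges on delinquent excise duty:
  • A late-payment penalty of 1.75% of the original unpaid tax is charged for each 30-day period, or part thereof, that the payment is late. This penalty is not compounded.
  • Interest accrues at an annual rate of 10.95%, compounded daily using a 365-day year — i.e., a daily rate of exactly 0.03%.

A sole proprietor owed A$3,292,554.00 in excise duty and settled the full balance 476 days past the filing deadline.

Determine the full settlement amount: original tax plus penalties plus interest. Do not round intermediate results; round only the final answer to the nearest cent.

Penalty periods: ⌈476/30⌉ = 16; penalty = 16 × 1.75% × A$3,292,554.00 = A$921,915.12
Interest: A$3,292,554.00 × ((1 + 0.0003)^476 − 1) = A$3,292,554.00 × 0.15347438… = A$505,322.6707…
Total = A$3,292,554.00 + A$921,915.1200 + A$505,322.6707… = A$4,719,791.79

A$4,719,791.79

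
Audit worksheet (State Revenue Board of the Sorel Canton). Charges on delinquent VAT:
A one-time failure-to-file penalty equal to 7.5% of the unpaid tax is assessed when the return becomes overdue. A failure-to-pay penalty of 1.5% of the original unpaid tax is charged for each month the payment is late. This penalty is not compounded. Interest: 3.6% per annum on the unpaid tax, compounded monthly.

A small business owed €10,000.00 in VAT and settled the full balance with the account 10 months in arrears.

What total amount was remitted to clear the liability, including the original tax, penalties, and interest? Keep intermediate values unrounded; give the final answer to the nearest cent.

€12,554.08

Failure-to-file penalty: 7.5% × €10,000.00 = €750.00
Failure-to-pay penalty: 10 × 1.5% × €10,000.00 = €1,500.00
Interest (3.6%/yr ÷ 12 = 0.3%/month): €10,000.00 × ((1 + 0.003)^10 − 1) = €304.0826…
Total = €10,000.00 + €2,250.0000 + €304.0826… = €12,554.08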